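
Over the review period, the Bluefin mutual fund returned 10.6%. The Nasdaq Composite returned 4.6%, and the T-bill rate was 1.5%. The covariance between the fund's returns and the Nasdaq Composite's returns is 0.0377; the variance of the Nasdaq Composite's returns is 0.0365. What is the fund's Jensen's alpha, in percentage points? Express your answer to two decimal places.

5.90

β = Cov / Var = 0.0377 / 0.0365 = 1.0329
E[R] = Rf + β(Rm − Rf) = 1.5% + 1.0329 × (4.6% − 1.5%) = 4.7020%
α = Rp − E[R] = 10.6% − 4.7020% = 5.8980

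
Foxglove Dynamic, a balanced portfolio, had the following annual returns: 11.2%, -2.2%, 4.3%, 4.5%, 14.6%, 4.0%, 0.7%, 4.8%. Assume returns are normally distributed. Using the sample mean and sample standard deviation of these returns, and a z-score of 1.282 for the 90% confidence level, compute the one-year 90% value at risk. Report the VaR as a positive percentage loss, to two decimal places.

1.65

Mean return r̄ = 41.90 / 8 = 5.2375%
Sample std dev = √[202.2588 / 7] = 5.3753%
VaR = −(r̄ − z·σ) = −(5.2375 − 1.282 × 5.3753) = −(-1.6536) = 1.6536%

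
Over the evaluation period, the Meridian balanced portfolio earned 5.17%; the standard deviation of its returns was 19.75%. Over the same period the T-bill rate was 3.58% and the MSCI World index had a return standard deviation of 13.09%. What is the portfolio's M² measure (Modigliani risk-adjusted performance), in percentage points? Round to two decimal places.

4.63

Sharpe = (Rp − Rf) / σp = (5.17% − 3.58%) / 19.75% = 0.0805
M² = Rf + Sharpe × σm = 3.58% + 0.0805 × 13.09% = 4.6337%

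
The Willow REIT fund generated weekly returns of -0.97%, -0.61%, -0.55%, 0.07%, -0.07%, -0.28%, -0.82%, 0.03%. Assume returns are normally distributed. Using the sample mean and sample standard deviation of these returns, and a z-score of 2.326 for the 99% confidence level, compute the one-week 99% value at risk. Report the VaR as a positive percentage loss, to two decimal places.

r̄ = (-0.97 − 0.61 − 0.55 + 0.07 − 0.07 − 0.28 − 0.82 + 0.03) / 8 = -0.4000%
Σ(r − r̄)² = 1.0970; sample σ = √(1.0970/7) = 0.3959%
VaR = −(r̄ − z·σ) = −(-0.4000 − 2.326 × 0.3959) = −(-1.3209) = 1.3209%

1.32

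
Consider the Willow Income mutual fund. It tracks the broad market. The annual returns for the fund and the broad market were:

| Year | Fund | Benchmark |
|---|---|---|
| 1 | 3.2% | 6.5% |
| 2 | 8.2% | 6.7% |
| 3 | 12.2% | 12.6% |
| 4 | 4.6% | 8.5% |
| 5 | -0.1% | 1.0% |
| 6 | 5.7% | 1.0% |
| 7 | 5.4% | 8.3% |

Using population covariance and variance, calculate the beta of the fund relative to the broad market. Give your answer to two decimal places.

r̄p = 5.6000%,  r̄m = 6.3714%
Cov = Σ(rp − r̄p)(rm − r̄m) / 7 = 9.8886
Var(rm) = Σ(rm − r̄m)² / 7 = 14.9820
β = Cov / Var = 9.8886 / 14.9820 = 0.6600

0.66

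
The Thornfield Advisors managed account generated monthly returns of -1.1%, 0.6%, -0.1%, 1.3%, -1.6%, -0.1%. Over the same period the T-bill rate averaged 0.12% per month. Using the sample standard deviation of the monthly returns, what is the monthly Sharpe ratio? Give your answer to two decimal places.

-0.27

Mean return μ = -1.00 / 6 = -0.1667%
Sample std dev = √[5.6733 / 5] = 1.0652%
Sharpe = (μ − rf) / σ = (-0.1667 − 0.12) / 1.0652 = -0.2867 / 1.0652 = -0.2692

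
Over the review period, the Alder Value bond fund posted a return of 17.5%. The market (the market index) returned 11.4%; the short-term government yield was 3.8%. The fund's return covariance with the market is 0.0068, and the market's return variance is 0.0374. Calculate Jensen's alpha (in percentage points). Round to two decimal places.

β = Cov / Var = 0.0068 / 0.0374 = 0.1818
E[R] = Rf + β(Rm − Rf) = 3.8% + 0.1818 × (11.4% − 3.8%) = 5.1817%
α = Rp − E[R] = 17.5% − 5.1817% = 12.3183

12.32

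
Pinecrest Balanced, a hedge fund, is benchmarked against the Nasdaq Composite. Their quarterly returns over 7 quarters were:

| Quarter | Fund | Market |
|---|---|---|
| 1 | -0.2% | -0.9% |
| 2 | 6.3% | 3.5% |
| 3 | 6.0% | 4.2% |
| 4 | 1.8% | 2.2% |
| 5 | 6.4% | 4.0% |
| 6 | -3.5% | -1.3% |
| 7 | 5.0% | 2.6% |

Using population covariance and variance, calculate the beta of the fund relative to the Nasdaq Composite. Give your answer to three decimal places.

r̄p = 3.1143%,  r̄m = 2.0429%
Cov = Σ(rp − r̄p)(rm − r̄m) / 7 = 7.1437
Var(rm) = Σ(rm − r̄m)² / 7 = 4.3967
β = Cov / Var = 7.1437 / 4.3967 = 1.6248

1.625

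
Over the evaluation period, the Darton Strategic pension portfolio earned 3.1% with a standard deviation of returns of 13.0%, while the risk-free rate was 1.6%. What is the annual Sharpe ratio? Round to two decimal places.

0.12

Sharpe = (Rp − Rf) / σp = (3.1% − 1.6%) / 13.0% = 1.50% / 13.0% = 0.1154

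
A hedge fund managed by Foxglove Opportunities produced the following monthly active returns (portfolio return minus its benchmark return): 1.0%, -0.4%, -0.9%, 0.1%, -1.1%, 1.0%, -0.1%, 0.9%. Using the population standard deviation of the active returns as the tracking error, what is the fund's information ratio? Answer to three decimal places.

0.079

Mean return r̄ = 0.50 / 8 = 0.0625%
Population std dev = √[4.9788 / 8] = 0.7889%
IR = r̄ / tracking error = 0.0625 / 0.7889 = 0.0792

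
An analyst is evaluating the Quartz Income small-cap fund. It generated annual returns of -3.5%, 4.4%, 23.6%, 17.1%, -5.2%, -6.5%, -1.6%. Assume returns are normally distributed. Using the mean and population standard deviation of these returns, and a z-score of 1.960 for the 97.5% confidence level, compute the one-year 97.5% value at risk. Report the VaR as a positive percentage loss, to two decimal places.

17.41

μ = (-3.5 + 4.4 + 23.6 + 17.1 − 5.2 − 6.5 − 1.6) / 7 = 4.0429%
Population std dev = √[838.4171 / 7] = 10.9441%
VaR = −(μ − z·σ) = −(4.0429 − 1.960 × 10.9441) = −(-17.4075) = 17.4075%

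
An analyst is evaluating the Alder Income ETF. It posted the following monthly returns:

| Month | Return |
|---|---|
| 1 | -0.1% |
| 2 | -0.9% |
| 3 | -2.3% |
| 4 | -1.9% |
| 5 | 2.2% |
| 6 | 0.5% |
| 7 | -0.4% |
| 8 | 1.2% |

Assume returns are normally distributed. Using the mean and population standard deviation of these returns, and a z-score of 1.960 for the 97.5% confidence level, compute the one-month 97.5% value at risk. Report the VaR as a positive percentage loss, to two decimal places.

2.99

r̄ = (-0.1 − 0.9 − 2.3 − 1.9 + 2.2 + 0.5 − 0.4 + 1.2) / 8 = -0.2125%
Σ(r − r̄)² = (-0.1 − (-0.2125))² + (-0.9 − (-0.2125))² + … = 16.0488
population σ = √(16.0488 / 8) = √2.0061 = 1.4164%
VaR = −(r̄ − z·σ) = −(-0.2125 − 1.960 × 1.4164) = −(-2.9886) = 2.9886%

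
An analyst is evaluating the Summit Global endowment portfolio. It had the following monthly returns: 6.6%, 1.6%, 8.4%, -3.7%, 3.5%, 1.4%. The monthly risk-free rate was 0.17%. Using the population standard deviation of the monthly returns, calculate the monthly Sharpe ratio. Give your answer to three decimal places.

0.715

r̄ = (6.6 + 1.6 + 8.4 − 3.7 + 3.5 + 1.4) / 6 = 2.9667%
Σ(r − r̄)² = (6.6 − 2.9667)² + (1.6 − 2.9667)² + (8.4 − 2.9667)² + … = 91.7733
population σ = √(91.7733 / 6) = √15.2956 = 3.9110%
Sharpe = (r̄ − rf) / σ = (2.9667 − 0.17) / 3.9110 = 2.7967 / 3.9110 = 0.7151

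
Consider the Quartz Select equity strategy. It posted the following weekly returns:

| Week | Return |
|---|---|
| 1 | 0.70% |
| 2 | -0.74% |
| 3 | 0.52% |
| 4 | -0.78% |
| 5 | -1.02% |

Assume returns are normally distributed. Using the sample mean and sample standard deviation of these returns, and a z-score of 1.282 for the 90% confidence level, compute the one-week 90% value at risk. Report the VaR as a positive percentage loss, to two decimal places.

1.30

Mean return μ = -1.320 / 5 = -0.2640%
Sample σ = √[Σ(r − μ)² / 4] = √[2.6083 / 4] = √0.6521 = 0.8075%
VaR = −(μ − z·σ) = −(-0.2640 − 1.282 × 0.8075) = −(-1.2992) = 1.2992%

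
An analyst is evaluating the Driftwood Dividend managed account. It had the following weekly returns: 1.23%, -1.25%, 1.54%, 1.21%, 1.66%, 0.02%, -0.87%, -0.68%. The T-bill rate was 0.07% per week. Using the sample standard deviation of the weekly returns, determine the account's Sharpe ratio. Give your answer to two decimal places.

0.24

r̄ = (1.23 − 1.25 + 1.54 + 1.21 + 1.66 + 0.02 − 0.87 − 0.68) / 8 = 2.860 / 8 = 0.3575%
Σ(r − r̄)² = (1.23 − 0.3575)² + (-1.25 − 0.3575)² + (1.54 − 0.3575)² + … = 9.8640
sample σ = √(9.8640 / 7) = √1.4091 = 1.1871%
Sharpe = (r̄ − rf) / σ = (0.3575 − 0.07) / 1.1871 = 0.2875 / 1.1871 = 0.2422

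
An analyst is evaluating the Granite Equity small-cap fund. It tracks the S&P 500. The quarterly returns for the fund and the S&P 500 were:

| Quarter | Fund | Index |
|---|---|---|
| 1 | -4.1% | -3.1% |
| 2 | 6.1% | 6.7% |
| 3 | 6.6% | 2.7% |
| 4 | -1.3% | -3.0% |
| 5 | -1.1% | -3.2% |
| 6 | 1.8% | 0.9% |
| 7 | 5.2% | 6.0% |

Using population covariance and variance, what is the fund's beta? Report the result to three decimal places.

r̄p = 1.8857%,  r̄m = 1.0000%
Cov = Σ(rp − r̄p)(rm − r̄m) / 7 = 14.0629
Var(rm) = Σ(rm − r̄m)² / 7 = 15.8343
β = Cov / Var = 14.0629 / 15.8343 = 0.8881

0.888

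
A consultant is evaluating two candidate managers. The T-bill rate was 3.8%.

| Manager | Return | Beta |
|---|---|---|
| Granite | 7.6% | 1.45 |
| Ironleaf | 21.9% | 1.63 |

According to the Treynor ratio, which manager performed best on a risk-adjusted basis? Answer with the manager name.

Granite: Treynor = (7.6% − 3.8%) / 1.45 = 2.621
Ironleaf: Treynor = (21.9% − 3.8%) / 1.63 = 11.104
Highest: Ironleaf (11.104).

Ironleaf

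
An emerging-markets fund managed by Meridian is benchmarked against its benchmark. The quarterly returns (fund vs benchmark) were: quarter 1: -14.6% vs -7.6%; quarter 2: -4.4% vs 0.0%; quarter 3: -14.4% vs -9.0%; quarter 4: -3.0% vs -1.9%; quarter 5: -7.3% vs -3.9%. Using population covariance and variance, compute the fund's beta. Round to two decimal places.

r̄p = -8.7400%,  r̄m = -4.4800%
Cov = Σ(rp − r̄p)(rm − r̄m) / 5 = 15.7908
Var(rm) = Σ(rm − r̄m)² / 5 = 11.4456
β = Cov / Var = 15.7908 / 11.4456 = 1.3796

1.38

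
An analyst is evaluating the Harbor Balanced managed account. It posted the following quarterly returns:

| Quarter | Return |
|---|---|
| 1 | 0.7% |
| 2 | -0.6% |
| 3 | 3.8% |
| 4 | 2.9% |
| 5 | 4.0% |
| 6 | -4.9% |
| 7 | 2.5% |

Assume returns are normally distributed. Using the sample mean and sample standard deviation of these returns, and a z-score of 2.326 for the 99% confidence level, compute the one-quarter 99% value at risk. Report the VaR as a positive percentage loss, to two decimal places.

μ = (0.7 − 0.6 + 3.8 + 2.9 + 4 − 4.9 + 2.5) / 7 = 8.40 / 7 = 1.2000%
Σ(r − μ)² = 59.8800; sample σ = √(59.8800/6) = 3.1591%
VaR = −(μ − z·σ) = −(1.2000 − 2.326 × 3.1591) = −(-6.1481) = 6.1481%

6.15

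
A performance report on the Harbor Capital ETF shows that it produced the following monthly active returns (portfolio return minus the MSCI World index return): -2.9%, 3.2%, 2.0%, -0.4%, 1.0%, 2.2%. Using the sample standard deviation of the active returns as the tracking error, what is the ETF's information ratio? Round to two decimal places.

0.39

Mean return r̄ = 5.10 / 6 = 0.8500%
Sample std dev = √[24.3150 / 5] = 2.2052%
IR = r̄ / tracking error = 0.8500 / 2.2052 = 0.3855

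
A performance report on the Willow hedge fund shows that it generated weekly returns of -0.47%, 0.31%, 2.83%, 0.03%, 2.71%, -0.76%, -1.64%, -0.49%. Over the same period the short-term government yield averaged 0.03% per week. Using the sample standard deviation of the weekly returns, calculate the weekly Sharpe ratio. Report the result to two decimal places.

μ = (-0.47 + 0.31 + 2.83 + 0.03 + 2.71 − 0.76 − 1.64 − 0.49) / 8 = 2.520 / 8 = 0.3150%
Σ(r − μ)² = 18.3844; sample σ = √(18.3844/7) = 1.6206%
Sharpe = (μ − rf) / σ = (0.3150 − 0.03) / 1.6206 = 0.2850 / 1.6206 = 0.1759

0.18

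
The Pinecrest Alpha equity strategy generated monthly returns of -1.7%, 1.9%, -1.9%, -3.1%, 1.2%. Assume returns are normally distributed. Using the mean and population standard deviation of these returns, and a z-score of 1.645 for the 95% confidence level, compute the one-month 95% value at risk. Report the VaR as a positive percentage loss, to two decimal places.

3.89

μ = (-1.7 + 1.9 − 1.9 − 3.1 + 1.2) / 5 = -0.7200%
Population std dev = √[18.5680 / 5] = 1.9271%
VaR = −(μ − z·σ) = −(-0.7200 − 1.645 × 1.9271) = −(-3.8901) = 3.8901%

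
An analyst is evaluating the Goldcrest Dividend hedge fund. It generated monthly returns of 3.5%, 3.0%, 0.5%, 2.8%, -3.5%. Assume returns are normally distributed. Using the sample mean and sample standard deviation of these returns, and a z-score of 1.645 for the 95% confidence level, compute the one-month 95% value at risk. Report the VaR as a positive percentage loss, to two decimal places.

3.51

r̄ = (3.5 + 3 + 0.5 + 2.8 − 3.5) / 5 = 6.30 / 5 = 1.2600%
Sample std dev = √[33.6520 / 4] = 2.9005%
VaR = −(r̄ − z·σ) = −(1.2600 − 1.645 × 2.9005) = −(-3.5113) = 3.5113%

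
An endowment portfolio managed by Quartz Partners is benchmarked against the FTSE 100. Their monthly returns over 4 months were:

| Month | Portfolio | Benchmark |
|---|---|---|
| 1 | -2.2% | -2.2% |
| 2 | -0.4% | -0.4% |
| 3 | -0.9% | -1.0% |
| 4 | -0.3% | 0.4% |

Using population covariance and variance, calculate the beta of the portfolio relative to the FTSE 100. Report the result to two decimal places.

0.76

r̄p = -0.9500%,  r̄m = -0.8000%
Cov = Σ(rp − r̄p)(rm − r̄m) / 4 = 0.6850
Var(rm) = Σ(rm − r̄m)² / 4 = 0.9000
β = Cov / Var = 0.6850 / 0.9000 = 0.7611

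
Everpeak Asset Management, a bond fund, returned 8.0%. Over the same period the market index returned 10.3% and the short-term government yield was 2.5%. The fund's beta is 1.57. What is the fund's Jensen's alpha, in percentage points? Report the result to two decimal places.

-6.75

CAPM expected return = Rf + β(Rm − Rf) = 2.5% + 1.57 × (10.3% − 2.5%) = 2.5 + 1.57 × 7.80 = 14.7460%
Jensen's α = Rp − E[R] = 8.0% − 14.7460% = -6.7460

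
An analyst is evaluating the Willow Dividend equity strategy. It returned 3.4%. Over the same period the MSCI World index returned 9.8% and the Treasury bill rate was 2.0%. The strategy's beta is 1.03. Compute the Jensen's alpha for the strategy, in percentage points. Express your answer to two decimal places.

-6.63

CAPM expected return = Rf + β(Rm − Rf) = 2.0% + 1.03 × (9.8% − 2.0%) = 2 + 1.03 × 7.80 = 10.0340%
Jensen's α = Rp − E[R] = 3.4% − 10.0340% = -6.6340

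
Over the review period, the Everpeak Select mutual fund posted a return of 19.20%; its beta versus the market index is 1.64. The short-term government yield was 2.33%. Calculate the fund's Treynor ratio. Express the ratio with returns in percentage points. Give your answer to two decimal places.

10.29

Treynor = (Rp − Rf) / β = (19.20% − 2.33%) / 1.64 = 16.87 / 1.64 = 10.2866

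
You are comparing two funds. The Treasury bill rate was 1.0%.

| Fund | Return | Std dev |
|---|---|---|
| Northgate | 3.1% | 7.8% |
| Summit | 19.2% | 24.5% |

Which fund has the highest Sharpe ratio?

Northgate: Sharpe ratio = (3.1% − 1.0%) / 7.8% = 0.269
Summit: Sharpe ratio = (19.2% − 1.0%) / 24.5% = 0.743
Highest: Summit (0.743).

Summit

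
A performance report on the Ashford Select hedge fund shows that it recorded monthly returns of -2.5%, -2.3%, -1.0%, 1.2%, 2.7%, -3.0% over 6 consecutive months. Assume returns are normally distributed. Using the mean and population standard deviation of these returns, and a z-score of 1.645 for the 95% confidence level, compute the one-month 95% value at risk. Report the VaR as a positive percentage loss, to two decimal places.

Mean return r̄ = -4.90 / 6 = -0.8167%
Population σ = √[Σ(r − r̄)² / 6] = √[26.2683 / 6] = √4.3781 = 2.0924%
VaR = −(r̄ − z·σ) = −(-0.8167 − 1.645 × 2.0924) = −(-4.2587) = 4.2587%

4.26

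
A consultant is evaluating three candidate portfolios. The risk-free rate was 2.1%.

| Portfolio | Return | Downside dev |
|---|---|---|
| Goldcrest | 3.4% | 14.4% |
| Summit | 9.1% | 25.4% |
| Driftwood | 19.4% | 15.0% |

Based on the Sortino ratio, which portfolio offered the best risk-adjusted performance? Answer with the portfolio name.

Goldcrest: Sortino ratio = (3.4% − 2.1%) / 14.4% = 0.090
Summit: Sortino ratio = (9.1% − 2.1%) / 25.4% = 0.276
Driftwood: Sortino ratio = (19.4% − 2.1%) / 15.0% = 1.153
Highest: Driftwood (1.153).

Driftwood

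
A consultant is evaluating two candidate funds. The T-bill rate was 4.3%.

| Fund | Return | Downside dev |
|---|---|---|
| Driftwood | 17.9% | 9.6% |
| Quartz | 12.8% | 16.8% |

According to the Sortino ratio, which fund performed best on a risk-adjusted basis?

Driftwood

Driftwood: Sortino ratio = (17.9% − 4.3%) / 9.6% = 1.417
Quartz: Sortino ratio = (12.8% − 4.3%) / 16.8% = 0.506
Highest: Driftwood (1.417).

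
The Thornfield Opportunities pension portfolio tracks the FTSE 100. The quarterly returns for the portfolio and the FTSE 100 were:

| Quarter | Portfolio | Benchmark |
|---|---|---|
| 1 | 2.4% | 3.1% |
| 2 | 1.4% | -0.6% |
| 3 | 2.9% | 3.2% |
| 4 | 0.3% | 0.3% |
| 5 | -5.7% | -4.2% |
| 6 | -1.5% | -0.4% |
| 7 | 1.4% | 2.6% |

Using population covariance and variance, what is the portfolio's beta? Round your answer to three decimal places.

r̄p = 0.1714%,  r̄m = 0.5714%
Cov = Σ(rp − r̄p)(rm − r̄m) / 7 = 6.2092
Var(rm) = Σ(rm − r̄m)² / 7 = 6.0820
β = Cov / Var = 6.2092 / 6.0820 = 1.0209

1.021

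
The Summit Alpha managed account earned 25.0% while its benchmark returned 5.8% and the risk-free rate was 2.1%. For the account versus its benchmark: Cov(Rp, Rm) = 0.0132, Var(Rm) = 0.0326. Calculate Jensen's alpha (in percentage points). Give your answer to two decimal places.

21.40

β = Cov / Var = 0.0132 / 0.0326 = 0.4049
E[R] = Rf + β(Rm − Rf) = 2.1% + 0.4049 × (5.8% − 2.1%) = 3.5981%
α = Rp − E[R] = 25.0% − 3.5981% = 21.4019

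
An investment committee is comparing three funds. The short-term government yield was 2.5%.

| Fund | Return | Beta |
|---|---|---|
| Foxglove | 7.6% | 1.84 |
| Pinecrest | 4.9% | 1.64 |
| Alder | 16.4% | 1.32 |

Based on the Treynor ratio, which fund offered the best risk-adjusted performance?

Alder

Foxglove: Treynor = (7.6% − 2.5%) / 1.84 = 2.772
Pinecrest: Treynor = (4.9% − 2.5%) / 1.64 = 1.463
Alder: Treynor = (16.4% − 2.5%) / 1.32 = 10.530
Highest: Alder (10.530).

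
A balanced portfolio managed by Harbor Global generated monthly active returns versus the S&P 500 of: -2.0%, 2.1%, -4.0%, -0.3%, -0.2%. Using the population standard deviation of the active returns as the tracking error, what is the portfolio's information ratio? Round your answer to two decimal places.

r̄ = (-2 + 2.1 − 4 − 0.3 − 0.2) / 5 = -0.8800%
Σ(r − r̄)² = 20.6680; population σ = √(20.6680/5) = 2.0331%
IR = r̄ / tracking error = -0.8800 / 2.0331 = -0.4328

-0.43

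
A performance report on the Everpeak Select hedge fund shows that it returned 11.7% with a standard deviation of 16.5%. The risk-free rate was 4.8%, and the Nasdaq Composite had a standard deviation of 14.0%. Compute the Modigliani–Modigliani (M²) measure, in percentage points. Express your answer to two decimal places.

Sharpe = (Rp − Rf) / σp = (11.7% − 4.8%) / 16.5% = 0.4182
M² = Rf + Sharpe × σm = 4.8% + 0.4182 × 14.0% = 10.6548%

10.65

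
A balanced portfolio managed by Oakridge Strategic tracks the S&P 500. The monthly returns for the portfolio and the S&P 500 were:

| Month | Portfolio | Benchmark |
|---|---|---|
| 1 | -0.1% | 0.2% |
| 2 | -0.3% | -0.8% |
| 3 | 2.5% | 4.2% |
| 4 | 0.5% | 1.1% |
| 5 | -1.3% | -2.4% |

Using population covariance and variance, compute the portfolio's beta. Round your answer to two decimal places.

r̄p = 0.2600%,  r̄m = 0.4600%
Cov = Σ(rp − r̄p)(rm − r̄m) / 5 = 2.7584
Var(rm) = Σ(rm − r̄m)² / 5 = 4.8464
β = Cov / Var = 2.7584 / 4.8464 = 0.5692

0.57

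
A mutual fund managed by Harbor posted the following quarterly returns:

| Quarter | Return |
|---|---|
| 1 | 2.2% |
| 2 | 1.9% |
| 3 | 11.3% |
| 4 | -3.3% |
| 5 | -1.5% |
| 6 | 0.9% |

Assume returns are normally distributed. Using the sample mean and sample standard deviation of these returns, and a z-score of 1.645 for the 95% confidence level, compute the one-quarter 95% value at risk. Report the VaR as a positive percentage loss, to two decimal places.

Mean return r̄ = 11.50 / 6 = 1.9167%
Σ(r − r̄)² = (2.2 − 1.9167)² + (1.9 − 1.9167)² + (11.3 − 1.9167)² + … = 128.0483
sample σ = √(128.0483 / 5) = √25.6097 = 5.0606%
VaR = −(r̄ − z·σ) = −(1.9167 − 1.645 × 5.0606) = −(-6.4080) = 6.4080%

6.41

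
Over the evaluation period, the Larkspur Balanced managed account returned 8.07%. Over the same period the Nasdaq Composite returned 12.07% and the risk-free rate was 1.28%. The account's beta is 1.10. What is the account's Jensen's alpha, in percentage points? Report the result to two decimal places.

CAPM expected return = Rf + β(Rm − Rf) = 1.28% + 1.10 × (12.07% − 1.28%) = 1.28 + 1.10 × 10.79 = 13.1490%
Jensen's α = Rp − E[R] = 8.07% − 13.1490% = -5.0790

-5.08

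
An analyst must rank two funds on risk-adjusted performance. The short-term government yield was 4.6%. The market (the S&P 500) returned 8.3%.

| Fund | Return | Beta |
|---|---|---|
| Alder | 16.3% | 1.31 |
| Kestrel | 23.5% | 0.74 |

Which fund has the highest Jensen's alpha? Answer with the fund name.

Alder: α = 16.3% − [4.6% + 1.31 × (8.3% − 4.6%)] = 6.853
Kestrel: α = 23.5% − [4.6% + 0.74 × (8.3% − 4.6%)] = 16.162
Highest: Kestrel (16.162).

Kestrel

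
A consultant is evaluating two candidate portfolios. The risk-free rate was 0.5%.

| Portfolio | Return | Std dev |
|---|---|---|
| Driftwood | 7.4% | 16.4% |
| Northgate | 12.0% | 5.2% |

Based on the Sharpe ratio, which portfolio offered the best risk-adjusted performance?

Driftwood: Sharpe ratio = (7.4% − 0.5%) / 16.4% = 0.421
Northgate: Sharpe ratio = (12.0% − 0.5%) / 5.2% = 2.212
Highest: Northgate (2.212).

Northgate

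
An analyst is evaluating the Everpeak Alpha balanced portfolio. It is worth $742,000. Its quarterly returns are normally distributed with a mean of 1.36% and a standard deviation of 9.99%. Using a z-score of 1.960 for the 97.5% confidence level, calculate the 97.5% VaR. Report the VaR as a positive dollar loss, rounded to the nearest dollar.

Return at the 97.5% tail: μ − z·σ = 1.36% − 1.960 × 9.99% = 1.36 − 19.5804 = -18.2204%
VaR = −(-18.2204%) × $742,000 = 18.2204% × $742,000 = $135,195

$135,195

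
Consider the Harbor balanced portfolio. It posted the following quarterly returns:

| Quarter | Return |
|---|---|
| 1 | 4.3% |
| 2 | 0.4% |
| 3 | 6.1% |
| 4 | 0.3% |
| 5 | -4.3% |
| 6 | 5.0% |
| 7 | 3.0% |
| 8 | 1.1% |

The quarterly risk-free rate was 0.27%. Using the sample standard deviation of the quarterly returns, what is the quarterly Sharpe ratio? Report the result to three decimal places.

0.514

μ = (4.3 + 0.4 + 6.1 + 0.3 − 4.3 + 5 + 3 + 1.1) / 8 = 1.9875%
Sample σ = √[Σ(r − μ)² / 7] = √[78.0488 / 7] = √11.1498 = 3.3391%
Sharpe = (μ − rf) / σ = (1.9875 − 0.27) / 3.3391 = 1.7175 / 3.3391 = 0.5144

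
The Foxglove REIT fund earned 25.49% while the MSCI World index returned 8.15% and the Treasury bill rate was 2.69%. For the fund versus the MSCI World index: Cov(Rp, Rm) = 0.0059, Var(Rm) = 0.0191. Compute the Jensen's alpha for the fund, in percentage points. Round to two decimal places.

β = Cov / Var = 0.0059 / 0.0191 = 0.3089
E[R] = Rf + β(Rm − Rf) = 2.69% + 0.3089 × (8.15% − 2.69%) = 4.3766%
α = Rp − E[R] = 25.49% − 4.3766% = 21.1134

21.11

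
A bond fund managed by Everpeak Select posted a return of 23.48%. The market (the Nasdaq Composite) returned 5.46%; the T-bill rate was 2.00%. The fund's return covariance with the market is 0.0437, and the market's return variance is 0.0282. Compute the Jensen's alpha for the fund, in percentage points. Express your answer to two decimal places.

β = Cov / Var = 0.0437 / 0.0282 = 1.5496
E[R] = Rf + β(Rm − Rf) = 2.00% + 1.5496 × (5.46% − 2.00%) = 7.3616%
α = Rp − E[R] = 23.48% − 7.3616% = 16.1184

16.12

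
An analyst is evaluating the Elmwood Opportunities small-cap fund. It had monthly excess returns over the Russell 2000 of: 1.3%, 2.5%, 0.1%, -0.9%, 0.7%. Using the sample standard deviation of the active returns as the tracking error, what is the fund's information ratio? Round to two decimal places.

0.58

Mean return r̄ = 3.70 / 5 = 0.7400%
Sample σ = √[Σ(r − r̄)² / 4] = √[6.5120 / 4] = √1.6280 = 1.2759%
IR = r̄ / tracking error = 0.7400 / 1.2759 = 0.5800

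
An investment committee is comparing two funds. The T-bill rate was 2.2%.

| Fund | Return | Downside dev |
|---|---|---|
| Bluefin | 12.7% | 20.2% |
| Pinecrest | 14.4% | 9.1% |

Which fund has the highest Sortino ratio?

Pinecrest

Bluefin: Sortino ratio = (12.7% − 2.2%) / 20.2% = 0.520
Pinecrest: Sortino ratio = (14.4% − 2.2%) / 9.1% = 1.341
Highest: Pinecrest (1.341).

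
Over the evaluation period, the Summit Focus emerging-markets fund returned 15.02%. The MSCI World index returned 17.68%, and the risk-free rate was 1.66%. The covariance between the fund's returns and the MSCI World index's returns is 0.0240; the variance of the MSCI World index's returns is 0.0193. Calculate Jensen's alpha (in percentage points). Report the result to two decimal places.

β = Cov / Var = 0.0240 / 0.0193 = 1.2435
E[R] = Rf + β(Rm − Rf) = 1.66% + 1.2435 × (17.68% − 1.66%) = 21.5809%
α = Rp − E[R] = 15.02% − 21.5809% = -6.5609

-6.56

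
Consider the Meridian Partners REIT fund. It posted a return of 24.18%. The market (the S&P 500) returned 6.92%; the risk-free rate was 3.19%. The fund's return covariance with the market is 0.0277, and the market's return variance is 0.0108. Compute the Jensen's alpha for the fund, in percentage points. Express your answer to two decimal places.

11.42

β = Cov / Var = 0.0277 / 0.0108 = 2.5648
E[R] = Rf + β(Rm − Rf) = 3.19% + 2.5648 × (6.92% − 3.19%) = 12.7567%
α = Rp − E[R] = 24.18% − 12.7567% = 11.4233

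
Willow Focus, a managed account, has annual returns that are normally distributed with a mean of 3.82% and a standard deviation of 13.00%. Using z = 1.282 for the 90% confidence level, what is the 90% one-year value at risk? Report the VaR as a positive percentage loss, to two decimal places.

VaR (as % loss) = −(μ − z·σ) = −(3.82% − 1.282 × 13.00%) = −(-12.8460%) = 12.8460%

12.85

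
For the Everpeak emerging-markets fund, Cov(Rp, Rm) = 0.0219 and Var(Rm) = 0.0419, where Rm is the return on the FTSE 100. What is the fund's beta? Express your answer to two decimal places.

β = Cov(Rp, Rm) / Var(Rm) = 0.0219 / 0.0419 = 0.5227

0.52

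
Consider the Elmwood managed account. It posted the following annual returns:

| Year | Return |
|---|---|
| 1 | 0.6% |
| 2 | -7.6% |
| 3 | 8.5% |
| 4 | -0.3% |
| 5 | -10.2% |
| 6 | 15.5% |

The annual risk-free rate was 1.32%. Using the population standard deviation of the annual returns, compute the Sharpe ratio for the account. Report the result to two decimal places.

-0.03

Mean return r̄ = 6.50 / 6 = 1.0833%
Population std dev = √[467.7083 / 6] = 8.8290%
Sharpe = (r̄ − rf) / σ = (1.0833 − 1.32) / 8.8290 = -0.2367 / 8.8290 = -0.0268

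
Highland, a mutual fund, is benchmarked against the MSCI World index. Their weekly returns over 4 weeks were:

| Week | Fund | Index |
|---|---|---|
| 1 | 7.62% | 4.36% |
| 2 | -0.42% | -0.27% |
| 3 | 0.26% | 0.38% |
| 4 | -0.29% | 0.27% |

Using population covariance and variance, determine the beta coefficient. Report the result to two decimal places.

r̄p = 1.7925%,  r̄m = 1.1850%
Cov = Σ(rp − r̄p)(rm − r̄m) / 4 = 6.2152
Var(rm) = Σ(rm − r̄m)² / 4 = 3.4207
β = Cov / Var = 6.2152 / 3.4207 = 1.8169

1.82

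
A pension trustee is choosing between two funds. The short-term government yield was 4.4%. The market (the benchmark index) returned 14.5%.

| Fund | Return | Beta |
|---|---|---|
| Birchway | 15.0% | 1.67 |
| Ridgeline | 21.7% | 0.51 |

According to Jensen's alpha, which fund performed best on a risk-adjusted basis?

Birchway: α = 15.0% − [4.4% + 1.67 × (14.5% − 4.4%)] = -6.267
Ridgeline: α = 21.7% − [4.4% + 0.51 × (14.5% − 4.4%)] = 12.149
Highest: Ridgeline (12.149).

Ridgeline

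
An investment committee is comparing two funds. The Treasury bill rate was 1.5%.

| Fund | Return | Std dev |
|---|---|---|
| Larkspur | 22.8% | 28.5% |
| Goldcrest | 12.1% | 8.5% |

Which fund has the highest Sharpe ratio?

Goldcrest

Larkspur: Sharpe ratio = (22.8% − 1.5%) / 28.5% = 0.747
Goldcrest: Sharpe ratio = (12.1% − 1.5%) / 8.5% = 1.247
Highest: Goldcrest (1.247).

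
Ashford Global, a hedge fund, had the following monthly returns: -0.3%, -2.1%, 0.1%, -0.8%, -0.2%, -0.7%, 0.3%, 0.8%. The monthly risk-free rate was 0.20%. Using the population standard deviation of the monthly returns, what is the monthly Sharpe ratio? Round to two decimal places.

μ = (-0.3 − 2.1 + 0.1 − 0.8 − 0.2 − 0.7 + 0.3 + 0.8) / 8 = -2.90 / 8 = -0.3625%
Population std dev = √[5.3588 / 8] = 0.8184%
Sharpe = (μ − rf) / σ = (-0.3625 − 0.2) / 0.8184 = -0.5625 / 0.8184 = -0.6873

-0.69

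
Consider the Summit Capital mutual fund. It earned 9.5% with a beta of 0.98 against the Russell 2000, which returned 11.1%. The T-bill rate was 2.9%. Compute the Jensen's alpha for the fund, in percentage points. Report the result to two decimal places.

-1.44

CAPM expected return = Rf + β(Rm − Rf) = 2.9% + 0.98 × (11.1% − 2.9%) = 2.9 + 0.98 × 8.20 = 10.9360%
Jensen's α = Rp − E[R] = 9.5% − 10.9360% = -1.4360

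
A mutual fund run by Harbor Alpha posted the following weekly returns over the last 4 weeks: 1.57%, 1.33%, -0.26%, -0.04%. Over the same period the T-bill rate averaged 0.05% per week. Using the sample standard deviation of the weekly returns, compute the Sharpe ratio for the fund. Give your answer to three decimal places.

0.643

r̄ = (1.57 + 1.33 − 0.26 − 0.04) / 4 = 0.6500%
Sample σ = √[Σ(r − r̄)² / 3] = √[2.6130 / 3] = √0.8710 = 0.9333%
Sharpe = (r̄ − rf) / σ = (0.6500 − 0.05) / 0.9333 = 0.6000 / 0.9333 = 0.6429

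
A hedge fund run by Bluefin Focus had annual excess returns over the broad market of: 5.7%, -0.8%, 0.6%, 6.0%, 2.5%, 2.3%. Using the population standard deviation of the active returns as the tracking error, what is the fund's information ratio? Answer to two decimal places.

μ = (5.7 − 0.8 + 0.6 + 6 + 2.5 + 2.3) / 6 = 16.30 / 6 = 2.7167%
Σ(r − μ)² = (5.7 − 2.7167)² + (-0.8 − 2.7167)² + … = 36.7483
population σ = √(36.7483 / 6) = √6.1247 = 2.4748%
IR = μ / tracking error = 2.7167 / 2.4748 = 1.0977

1.10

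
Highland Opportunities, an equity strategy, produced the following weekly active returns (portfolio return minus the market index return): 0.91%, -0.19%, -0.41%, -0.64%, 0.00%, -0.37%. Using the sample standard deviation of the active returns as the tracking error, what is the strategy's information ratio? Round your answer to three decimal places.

-0.213

Mean return r̄ = -0.700 / 6 = -0.1167%
Σ(r − r̄)² = 1.4971; sample σ = √(1.4971/5) = 0.5472%
IR = r̄ / tracking error = -0.1167 / 0.5472 = -0.2133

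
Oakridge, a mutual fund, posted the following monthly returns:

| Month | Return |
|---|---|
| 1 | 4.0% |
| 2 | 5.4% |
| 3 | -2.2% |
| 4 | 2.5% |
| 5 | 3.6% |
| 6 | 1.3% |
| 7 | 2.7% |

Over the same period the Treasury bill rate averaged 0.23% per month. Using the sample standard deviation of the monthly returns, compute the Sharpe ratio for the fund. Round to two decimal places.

0.92

r̄ = (4 + 5.4 − 2.2 + 2.5 + 3.6 + 1.3 + 2.7) / 7 = 2.4714%
Σ(r − r̄)² = 35.4343; sample σ = √(35.4343/6) = 2.4302%
Sharpe = (r̄ − rf) / σ = (2.4714 − 0.23) / 2.4302 = 2.2414 / 2.4302 = 0.9223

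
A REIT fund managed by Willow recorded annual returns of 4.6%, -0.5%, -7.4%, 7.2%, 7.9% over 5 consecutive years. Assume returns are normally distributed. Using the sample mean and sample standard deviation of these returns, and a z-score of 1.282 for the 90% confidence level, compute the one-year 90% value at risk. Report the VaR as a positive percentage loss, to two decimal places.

r̄ = (4.6 − 0.5 − 7.4 + 7.2 + 7.9) / 5 = 2.3600%
Sample σ = √[Σ(r − r̄)² / 4] = √[162.5720 / 4] = √40.6430 = 6.3752%
VaR = −(r̄ − z·σ) = −(2.3600 − 1.282 × 6.3752) = −(-5.8130) = 5.8130%

5.81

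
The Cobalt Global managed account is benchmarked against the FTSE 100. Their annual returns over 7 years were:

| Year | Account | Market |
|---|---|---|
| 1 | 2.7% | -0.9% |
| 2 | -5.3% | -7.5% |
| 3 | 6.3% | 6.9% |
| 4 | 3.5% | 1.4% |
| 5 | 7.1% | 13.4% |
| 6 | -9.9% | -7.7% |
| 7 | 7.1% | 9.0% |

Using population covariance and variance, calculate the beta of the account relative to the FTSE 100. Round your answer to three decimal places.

0.750

r̄p = 1.6429%,  r̄m = 2.0857%
Cov = Σ(rp − r̄p)(rm − r̄m) / 7 = 42.4249
Var(rm) = Σ(rm − r̄m)² / 7 = 56.5755
β = Cov / Var = 42.4249 / 56.5755 = 0.7499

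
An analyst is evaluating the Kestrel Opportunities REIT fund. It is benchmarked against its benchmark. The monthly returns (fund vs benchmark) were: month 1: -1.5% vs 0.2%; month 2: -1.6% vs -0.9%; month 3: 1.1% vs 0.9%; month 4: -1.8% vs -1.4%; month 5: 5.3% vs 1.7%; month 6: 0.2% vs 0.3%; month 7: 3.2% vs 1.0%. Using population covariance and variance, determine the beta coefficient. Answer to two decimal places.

2.19

r̄p = 0.7000%,  r̄m = 0.2571%
Cov = Σ(rp − r̄p)(rm − r̄m) / 7 = 2.2371
Var(rm) = Σ(rm − r̄m)² / 7 = 1.0196
β = Cov / Var = 2.2371 / 1.0196 = 2.1941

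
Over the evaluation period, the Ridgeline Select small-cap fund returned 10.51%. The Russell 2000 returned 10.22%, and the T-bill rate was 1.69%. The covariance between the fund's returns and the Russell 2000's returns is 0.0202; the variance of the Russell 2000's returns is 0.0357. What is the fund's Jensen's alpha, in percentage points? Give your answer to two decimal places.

β = Cov / Var = 0.0202 / 0.0357 = 0.5658
E[R] = Rf + β(Rm − Rf) = 1.69% + 0.5658 × (10.22% − 1.69%) = 6.5163%
α = Rp − E[R] = 10.51% − 6.5163% = 3.9937

3.99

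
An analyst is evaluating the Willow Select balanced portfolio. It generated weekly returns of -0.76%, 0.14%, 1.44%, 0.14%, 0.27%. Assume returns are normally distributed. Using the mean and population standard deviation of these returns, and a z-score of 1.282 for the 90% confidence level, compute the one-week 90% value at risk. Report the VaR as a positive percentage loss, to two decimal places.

r̄ = (-0.76 + 0.14 + 1.44 + 0.14 + 0.27) / 5 = 0.2460%
Population σ = √[Σ(r − r̄)² / 5] = √[2.4607 / 5] = √0.4921 = 0.7015%
VaR = −(r̄ − z·σ) = −(0.2460 − 1.282 × 0.7015) = −(-0.6533) = 0.6533%

0.65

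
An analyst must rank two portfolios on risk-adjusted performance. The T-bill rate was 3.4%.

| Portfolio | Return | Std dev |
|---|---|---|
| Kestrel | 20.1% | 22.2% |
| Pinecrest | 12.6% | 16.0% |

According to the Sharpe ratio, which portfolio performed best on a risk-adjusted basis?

Kestrel: Sharpe ratio = (20.1% − 3.4%) / 22.2% = 0.752
Pinecrest: Sharpe ratio = (12.6% − 3.4%) / 16.0% = 0.575
Highest: Kestrel (0.752).

Kestrel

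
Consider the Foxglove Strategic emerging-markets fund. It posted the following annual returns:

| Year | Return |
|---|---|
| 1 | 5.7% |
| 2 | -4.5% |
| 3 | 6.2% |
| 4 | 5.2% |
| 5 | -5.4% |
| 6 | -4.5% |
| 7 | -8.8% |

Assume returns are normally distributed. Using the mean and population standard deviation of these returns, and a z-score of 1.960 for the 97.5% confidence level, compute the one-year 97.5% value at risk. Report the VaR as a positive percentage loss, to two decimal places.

12.34

r̄ = (5.7 − 4.5 + 6.2 + 5.2 − 5.4 − 4.5 − 8.8) / 7 = -0.8714%
Population std dev = √[239.7543 / 7] = 5.8524%
VaR = −(r̄ − z·σ) = −(-0.8714 − 1.960 × 5.8524) = −(-12.3421) = 12.3421%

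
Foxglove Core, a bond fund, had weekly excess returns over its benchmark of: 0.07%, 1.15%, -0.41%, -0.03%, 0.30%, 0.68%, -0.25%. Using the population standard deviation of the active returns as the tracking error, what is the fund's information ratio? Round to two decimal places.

0.43

μ = (0.07 + 1.15 − 0.41 − 0.03 + 0.3 + 0.68 − 0.25) / 7 = 0.2157%
Population std dev = √[1.7856 / 7] = 0.5051%
IR = μ / tracking error = 0.2157 / 0.5051 = 0.4270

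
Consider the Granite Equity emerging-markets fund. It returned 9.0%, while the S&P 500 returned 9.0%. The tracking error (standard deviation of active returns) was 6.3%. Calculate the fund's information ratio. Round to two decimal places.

0.00

IR = (Rp − Rb) / TE = (9.0% − 9.0%) / 6.3% = 0.00% / 6.3% = 0.0000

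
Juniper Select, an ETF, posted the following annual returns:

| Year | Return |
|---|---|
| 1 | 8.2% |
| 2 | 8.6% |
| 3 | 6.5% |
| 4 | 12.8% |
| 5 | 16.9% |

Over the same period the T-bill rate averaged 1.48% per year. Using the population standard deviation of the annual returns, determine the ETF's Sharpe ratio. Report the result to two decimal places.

2.42

μ = (8.2 + 8.6 + 6.5 + 12.8 + 16.9) / 5 = 10.6000%
Σ(r − μ)² = (8.2 − 10.6000)² + (8.6 − 10.6000)² + … = 71.1000
σ = √[71.1000 / 5] = 3.7709%
Sharpe = (μ − rf) / σ = (10.6000 − 1.48) / 3.7709 = 9.1200 / 3.7709 = 2.4185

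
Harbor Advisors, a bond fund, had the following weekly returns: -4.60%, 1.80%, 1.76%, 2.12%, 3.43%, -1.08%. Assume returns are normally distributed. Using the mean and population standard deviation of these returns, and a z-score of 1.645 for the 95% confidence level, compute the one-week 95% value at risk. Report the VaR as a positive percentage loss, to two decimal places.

3.83

μ = (-4.6 + 1.8 + 1.76 + 2.12 + 3.43 − 1.08) / 6 = 3.430 / 6 = 0.5717%
Σ(r − μ)² = (-4.6 − 0.5717)² + (1.8 − 0.5717)² + (1.76 − 0.5717)² + … = 42.9625
σ = √[42.9625 / 6] = 2.6759%
VaR = −(μ − z·σ) = −(0.5717 − 1.645 × 2.6759) = −(-3.8302) = 3.8302%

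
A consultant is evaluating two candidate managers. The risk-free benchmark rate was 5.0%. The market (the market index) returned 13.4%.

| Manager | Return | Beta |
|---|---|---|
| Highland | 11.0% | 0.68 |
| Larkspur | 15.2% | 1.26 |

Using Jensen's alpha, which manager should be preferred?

Highland

Highland: α = 11.0% − [5.0% + 0.68 × (13.4% − 5.0%)] = 0.288
Larkspur: α = 15.2% − [5.0% + 1.26 × (13.4% − 5.0%)] = -0.384
Highest: Highland (0.288).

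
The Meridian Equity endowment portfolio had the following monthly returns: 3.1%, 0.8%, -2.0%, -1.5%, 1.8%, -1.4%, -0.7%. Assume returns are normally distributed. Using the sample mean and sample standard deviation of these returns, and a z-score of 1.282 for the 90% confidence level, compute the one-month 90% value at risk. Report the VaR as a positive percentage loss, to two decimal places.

2.45

Mean return r̄ = 0.10 / 7 = 0.0143%
Sample std dev = √[22.1886 / 6] = 1.9230%
VaR = −(r̄ − z·σ) = −(0.0143 − 1.282 × 1.9230) = −(-2.4510) = 2.4510%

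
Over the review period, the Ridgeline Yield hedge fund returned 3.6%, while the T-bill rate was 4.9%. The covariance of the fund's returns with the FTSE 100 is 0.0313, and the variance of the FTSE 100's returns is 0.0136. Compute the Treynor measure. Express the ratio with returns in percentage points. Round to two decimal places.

β = Cov / Var = 0.0313 / 0.0136 = 2.3015
Treynor = (Rp − Rf) / β = (3.6% − 4.9%) / 2.3015 = -1.30 / 2.3015 = -0.5648

-0.56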